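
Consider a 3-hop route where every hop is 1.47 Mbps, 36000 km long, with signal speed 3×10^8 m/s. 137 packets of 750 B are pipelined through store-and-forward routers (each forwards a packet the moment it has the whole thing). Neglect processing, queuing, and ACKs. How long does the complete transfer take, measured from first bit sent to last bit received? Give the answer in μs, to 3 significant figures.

Per-hop transmission t_tx = L/R = 6000/1470000 = 4081.63 μs.
Per-hop propagation t_prop = 36000000/300000000 = 120000 μs.
Pipeline fill: first packet needs 3·t_tx to clear all hops; remaining 136 packets each add one t_tx.
Total = (3+137-1)·t_tx + 3·t_prop = 139·4081.63 + 3·120000 = 927000 μs.

927000 μs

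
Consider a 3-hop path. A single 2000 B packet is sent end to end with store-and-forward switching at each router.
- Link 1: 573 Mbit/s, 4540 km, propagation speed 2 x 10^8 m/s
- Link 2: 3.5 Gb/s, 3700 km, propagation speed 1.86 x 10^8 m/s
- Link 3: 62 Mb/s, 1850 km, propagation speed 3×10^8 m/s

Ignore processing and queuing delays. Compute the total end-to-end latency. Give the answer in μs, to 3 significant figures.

L = 2000 × 8 = 16000 bits.
Transmission delays (L/R per hop): 27.9232, 4.57143, 258.065 μs; sum = 290.559 μs.
Propagation delays (d/s per hop): 22700, 19892.5, 6166.67 μs; sum = 48759.1 μs.
End-to-end = 49000 μs.

49000 μs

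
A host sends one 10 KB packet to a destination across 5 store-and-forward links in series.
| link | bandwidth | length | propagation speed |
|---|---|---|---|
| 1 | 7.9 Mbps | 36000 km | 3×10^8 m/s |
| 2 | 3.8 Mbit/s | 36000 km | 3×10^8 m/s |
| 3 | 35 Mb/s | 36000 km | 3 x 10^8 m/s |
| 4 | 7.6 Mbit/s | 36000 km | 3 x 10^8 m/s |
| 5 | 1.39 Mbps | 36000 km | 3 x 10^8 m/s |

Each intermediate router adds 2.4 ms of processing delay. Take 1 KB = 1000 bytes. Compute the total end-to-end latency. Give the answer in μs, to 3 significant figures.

L = 80000 bits.
Transmission delays (L/R per hop): 10126.6, 21052.6, 2285.71, 10526.3, 57554 μs; sum = 101545 μs.
Propagation delays (d/s per hop): 120000, 120000, 120000, 120000, 120000 μs; sum = 600000 μs.
Processing at 4 router(s): 4 × 2.4 ms = 9600 μs.
End-to-end = 711000 μs.

711000 μs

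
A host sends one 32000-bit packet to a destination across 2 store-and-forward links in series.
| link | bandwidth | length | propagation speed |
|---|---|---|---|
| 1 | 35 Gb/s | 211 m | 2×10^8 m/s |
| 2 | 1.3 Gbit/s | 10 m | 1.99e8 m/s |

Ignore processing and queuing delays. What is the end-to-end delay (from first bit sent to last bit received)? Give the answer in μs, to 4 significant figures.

26.63 μs

Transmission delays (L/R per hop): 0.914286, 24.6154 μs; sum = 25.5297 μs.
Propagation delays (d/s per hop): 1.055, 0.0502513 μs; sum = 1.10525 μs.
End-to-end = 26.63 μs.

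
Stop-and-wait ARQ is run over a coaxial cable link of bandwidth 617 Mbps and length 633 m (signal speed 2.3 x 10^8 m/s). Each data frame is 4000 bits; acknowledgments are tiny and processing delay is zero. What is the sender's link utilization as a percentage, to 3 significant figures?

54.1 %

t_tx = L/R = 4000/617000000 = 6.48298e-06 s.
t_prop = 633/2.3e+08 = 2.75217e-06 s; RTT = 5.50435e-06 s.
Cycle = t_tx + RTT = 1.19873e-05 s.
Utilization = t_tx / cycle = 6.48298e-06/1.19873e-05 = 54.1 %.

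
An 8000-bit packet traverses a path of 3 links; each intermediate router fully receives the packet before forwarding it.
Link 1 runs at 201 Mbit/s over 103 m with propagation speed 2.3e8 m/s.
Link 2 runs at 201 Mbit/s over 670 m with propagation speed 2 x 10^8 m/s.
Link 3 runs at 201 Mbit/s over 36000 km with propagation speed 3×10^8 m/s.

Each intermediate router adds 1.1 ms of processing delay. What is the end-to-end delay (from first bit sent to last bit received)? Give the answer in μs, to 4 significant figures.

Transmission delay per hop = L/R = 8000/201000000 = 39.801 μs; 3 hops → 119.403 μs.
Propagation delays (d/s per hop): 0.447826, 3.35, 120000 μs; sum = 120004 μs.
Processing at 2 router(s): 2 × 1.1 ms = 2200 μs.
End-to-end = 122300 μs.

122300 μs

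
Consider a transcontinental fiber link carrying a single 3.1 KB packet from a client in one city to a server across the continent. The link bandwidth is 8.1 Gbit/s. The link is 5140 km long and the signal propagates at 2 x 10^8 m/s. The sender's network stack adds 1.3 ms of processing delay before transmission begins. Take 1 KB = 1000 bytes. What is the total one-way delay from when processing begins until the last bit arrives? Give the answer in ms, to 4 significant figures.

L = 24800 bits.
Transmission delay = L/R = 24800 / 8100000000 = 0.00306173 ms.
Propagation delay = d/s = 5140000 m / 200000000 m/s = 25.7 ms.
Plus processing delay 1.3 ms = 1.3 ms.
Total = 27.00 ms.

27.00 ms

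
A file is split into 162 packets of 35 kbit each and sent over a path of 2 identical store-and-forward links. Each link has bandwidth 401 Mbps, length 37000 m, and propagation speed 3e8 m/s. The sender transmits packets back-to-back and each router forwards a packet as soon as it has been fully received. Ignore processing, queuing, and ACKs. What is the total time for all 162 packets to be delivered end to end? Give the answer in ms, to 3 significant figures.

Per-hop transmission t_tx = L/R = 35000/401000000 = 0.0872818 ms.
Per-hop propagation t_prop = 37000/300000000 = 0.123333 ms.
Pipeline fill: first packet needs 2·t_tx to clear all hops; remaining 161 packets each add one t_tx.
Total = (2+162-1)·t_tx + 2·t_prop = 163·0.0872818 + 2·0.123333 = 14.5 ms.

14.5 ms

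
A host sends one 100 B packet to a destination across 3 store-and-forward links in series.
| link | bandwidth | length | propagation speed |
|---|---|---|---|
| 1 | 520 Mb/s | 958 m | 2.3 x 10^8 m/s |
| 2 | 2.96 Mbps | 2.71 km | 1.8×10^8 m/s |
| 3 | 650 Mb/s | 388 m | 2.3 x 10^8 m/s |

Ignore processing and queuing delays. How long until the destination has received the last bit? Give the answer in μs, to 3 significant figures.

294 μs

L = 100 × 8 = 800 bits.
Transmission delays (L/R per hop): 1.53846, 270.27, 1.23077 μs; sum = 273.04 μs.
Propagation delays (d/s per hop): 4.16522, 15.0556, 1.68696 μs; sum = 20.9077 μs.
End-to-end = 294 μs.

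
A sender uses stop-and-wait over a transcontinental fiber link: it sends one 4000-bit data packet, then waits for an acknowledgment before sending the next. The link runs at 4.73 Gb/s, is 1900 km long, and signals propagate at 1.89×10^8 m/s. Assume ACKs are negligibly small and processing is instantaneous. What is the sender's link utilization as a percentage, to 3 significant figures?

t_tx = L/R = 4000/4730000000 = 8.45666e-07 s.
t_prop = 1900000/189000000 = 0.0100529 s; RTT = 0.0201058 s.
Cycle = t_tx + RTT = 0.0201067 s.
Utilization = t_tx / cycle = 8.45666e-07/0.0201067 = 0.00421 %.

0.00421 %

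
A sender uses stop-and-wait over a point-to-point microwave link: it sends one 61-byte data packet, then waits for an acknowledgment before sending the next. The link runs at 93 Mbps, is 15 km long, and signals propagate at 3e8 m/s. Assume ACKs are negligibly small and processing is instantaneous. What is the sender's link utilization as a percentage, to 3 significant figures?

t_tx = L/R = 488/93000000 = 5.24731e-06 s.
t_prop = 15000/300000000 = 5e-05 s; RTT = 0.0001 s.
Cycle = t_tx + RTT = 0.000105247 s.
Utilization = t_tx / cycle = 5.24731e-06/0.000105247 = 4.99 %.

4.99 %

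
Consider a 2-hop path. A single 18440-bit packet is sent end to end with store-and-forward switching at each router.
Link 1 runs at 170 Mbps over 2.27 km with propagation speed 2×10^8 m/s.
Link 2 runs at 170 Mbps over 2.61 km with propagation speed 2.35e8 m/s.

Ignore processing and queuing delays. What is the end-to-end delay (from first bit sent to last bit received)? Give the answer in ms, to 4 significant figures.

Transmission delay per hop = L/R = 18440/170000000 = 0.108471 ms; 2 hops → 0.216941 ms.
Propagation delays (d/s per hop): 0.01135, 0.0111064 ms; sum = 0.0224564 ms.
End-to-end = 0.2394 ms.

0.2394 ms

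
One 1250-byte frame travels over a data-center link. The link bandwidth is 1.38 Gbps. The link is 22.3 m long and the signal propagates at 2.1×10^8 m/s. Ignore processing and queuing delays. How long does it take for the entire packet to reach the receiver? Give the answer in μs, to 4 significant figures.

L = 1250 × 8 = 10000 bits.
Transmission delay = L/R = 10000 / 1380000000 = 7.24638 μs.
Propagation delay = d/s = 22.3 m / 210000000 m/s = 0.10619 μs.
Total = 7.353 μs.

7.353 μs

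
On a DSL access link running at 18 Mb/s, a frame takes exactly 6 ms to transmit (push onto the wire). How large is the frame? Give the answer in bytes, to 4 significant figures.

13500 bytes

L = R × t_tx = 18000000 b/s × 0.006 s = 108000 bits.
In bytes: 108000 / 8 = 13500 bytes.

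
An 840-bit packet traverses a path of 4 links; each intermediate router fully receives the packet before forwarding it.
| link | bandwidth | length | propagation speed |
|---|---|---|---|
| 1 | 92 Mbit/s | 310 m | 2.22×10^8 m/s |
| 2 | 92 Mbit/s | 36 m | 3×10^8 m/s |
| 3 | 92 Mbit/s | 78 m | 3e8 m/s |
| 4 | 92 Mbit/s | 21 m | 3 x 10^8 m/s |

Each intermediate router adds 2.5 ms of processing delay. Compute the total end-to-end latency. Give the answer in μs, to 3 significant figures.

7540 μs

Transmission delay per hop = L/R = 840/92000000 = 9.13043 μs; 4 hops → 36.5217 μs.
Propagation delays (d/s per hop): 1.3964, 0.12, 0.26, 0.07 μs; sum = 1.8464 μs.
Processing at 3 router(s): 3 × 2.5 ms = 7500 μs.
End-to-end = 7540 μs.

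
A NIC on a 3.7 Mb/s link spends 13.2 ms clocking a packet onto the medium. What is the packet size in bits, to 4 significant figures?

L = R × t_tx = 3700000 b/s × 0.0132 s = 48840 bits.

48840 bits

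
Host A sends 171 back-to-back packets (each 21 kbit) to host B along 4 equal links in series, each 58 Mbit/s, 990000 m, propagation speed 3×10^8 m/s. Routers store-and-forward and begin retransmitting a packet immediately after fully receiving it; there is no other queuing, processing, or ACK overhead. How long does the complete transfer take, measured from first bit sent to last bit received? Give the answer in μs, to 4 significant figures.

76200 μs

Per-hop transmission t_tx = L/R = 21000/58000000 = 362.069 μs.
Per-hop propagation t_prop = 990000/300000000 = 3300 μs.
Pipeline fill: first packet needs 4·t_tx to clear all hops; remaining 170 packets each add one t_tx.
Total = (4+171-1)·t_tx + 4·t_prop = 174·362.069 + 4·3300 = 76200 μs.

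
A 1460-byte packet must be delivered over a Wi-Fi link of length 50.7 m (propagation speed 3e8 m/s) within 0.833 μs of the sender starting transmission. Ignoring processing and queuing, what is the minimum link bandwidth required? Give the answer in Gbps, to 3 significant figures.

17.6 Gbps

L = 11680 bits.
Propagation delay = 50.7 / 300000000 = 0.169 μs.
Transmission budget = 0.833 − 0.169 = 0.664 μs.
R ≥ L / t_tx = 11680 bits / 6.64e-07 s = 17.6 Gbps.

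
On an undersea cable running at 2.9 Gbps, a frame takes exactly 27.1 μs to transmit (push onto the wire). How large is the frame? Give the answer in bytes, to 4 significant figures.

L = R × t_tx = 2900000000 b/s × 2.71e-05 s = 78590 bits.
In bytes: 78590 / 8 = 9824 bytes.

9824 bytes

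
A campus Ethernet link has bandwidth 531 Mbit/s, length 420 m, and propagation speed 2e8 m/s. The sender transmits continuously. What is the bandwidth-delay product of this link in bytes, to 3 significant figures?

139 bytes

Propagation delay = 420 / 200000000 = 2.1e-06 s.
BDP = R × t_prop = 531000000 × 2.1e-06 = 1115.1 bits.
In bytes: 1115.1/8 = 139 bytes.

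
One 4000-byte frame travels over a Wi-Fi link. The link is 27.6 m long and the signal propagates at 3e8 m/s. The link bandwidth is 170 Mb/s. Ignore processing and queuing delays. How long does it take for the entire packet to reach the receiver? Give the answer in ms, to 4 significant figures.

0.1883 ms

L = 4000 × 8 = 32000 bits.
Transmission delay = L/R = 32000 / 170000000 = 0.188235 ms.
Propagation delay = d/s = 27.6 m / 300000000 m/s = 9.2e-05 ms.
Total = 0.1883 ms.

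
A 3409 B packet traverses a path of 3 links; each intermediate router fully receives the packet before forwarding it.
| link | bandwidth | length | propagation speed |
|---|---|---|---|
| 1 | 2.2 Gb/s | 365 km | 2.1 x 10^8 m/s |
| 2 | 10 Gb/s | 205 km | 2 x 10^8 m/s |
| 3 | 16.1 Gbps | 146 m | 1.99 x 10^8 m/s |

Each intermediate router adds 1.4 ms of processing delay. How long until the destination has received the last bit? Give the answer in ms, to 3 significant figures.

5.58 ms

L = 3409 × 8 = 27272 bits.
Transmission delays (L/R per hop): 0.0123964, 0.0027272, 0.00169391 ms; sum = 0.0168175 ms.
Propagation delays (d/s per hop): 1.7381, 1.025, 0.000733668 ms; sum = 2.76383 ms.
Processing at 2 router(s): 2 × 1.4 ms = 2.8 ms.
End-to-end = 5.58 ms.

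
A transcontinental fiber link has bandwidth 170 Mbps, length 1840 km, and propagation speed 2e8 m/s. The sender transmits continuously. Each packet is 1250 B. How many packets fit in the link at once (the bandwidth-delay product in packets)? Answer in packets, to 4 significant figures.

156.4 packets

Propagation delay = 1840000 / 200000000 = 0.0092 s.
BDP = R × t_prop = 170000000 × 0.0092 = 1564000 bits.
In packets of 10000 bits: 156.4 packets.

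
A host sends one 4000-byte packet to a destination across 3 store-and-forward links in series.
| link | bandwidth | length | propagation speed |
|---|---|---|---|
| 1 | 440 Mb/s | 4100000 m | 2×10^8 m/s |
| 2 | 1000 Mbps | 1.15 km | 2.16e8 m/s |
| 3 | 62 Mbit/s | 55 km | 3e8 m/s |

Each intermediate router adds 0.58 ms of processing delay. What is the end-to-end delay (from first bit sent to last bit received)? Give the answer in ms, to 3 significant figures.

L = 4000 × 8 = 32000 bits.
Transmission delays (L/R per hop): 0.0727273, 0.032, 0.516129 ms; sum = 0.620856 ms.
Propagation delays (d/s per hop): 20.5, 0.00532407, 0.183333 ms; sum = 20.6887 ms.
Processing at 2 router(s): 2 × 0.58 ms = 1.16 ms.
End-to-end = 22.5 ms.

22.5 ms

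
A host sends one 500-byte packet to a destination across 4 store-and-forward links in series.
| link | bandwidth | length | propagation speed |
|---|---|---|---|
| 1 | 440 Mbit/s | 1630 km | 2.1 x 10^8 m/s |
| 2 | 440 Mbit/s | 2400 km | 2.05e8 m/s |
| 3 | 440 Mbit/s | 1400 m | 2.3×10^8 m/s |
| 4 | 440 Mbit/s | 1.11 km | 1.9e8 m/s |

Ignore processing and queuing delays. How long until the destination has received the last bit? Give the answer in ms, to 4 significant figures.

19.52 ms

L = 500 × 8 = 4000 bits.
Transmission delay per hop = L/R = 4000/440000000 = 0.00909091 ms; 4 hops → 0.0363636 ms.
Propagation delays (d/s per hop): 7.7619, 11.7073, 0.00608696, 0.00584211 ms; sum = 19.4812 ms.
End-to-end = 19.52 ms.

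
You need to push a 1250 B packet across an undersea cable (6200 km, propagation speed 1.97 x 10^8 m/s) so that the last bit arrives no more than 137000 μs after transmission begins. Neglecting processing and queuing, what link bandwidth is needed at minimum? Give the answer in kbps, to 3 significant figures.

94.8 kbps

L = 10000 bits.
Propagation delay = 6200000 / 197000000 = 31472.1 μs.
Transmission budget = 137000 − 31472.1 = 105528 μs.
R ≥ L / t_tx = 10000 bits / 0.105528 s = 94.8 kbps.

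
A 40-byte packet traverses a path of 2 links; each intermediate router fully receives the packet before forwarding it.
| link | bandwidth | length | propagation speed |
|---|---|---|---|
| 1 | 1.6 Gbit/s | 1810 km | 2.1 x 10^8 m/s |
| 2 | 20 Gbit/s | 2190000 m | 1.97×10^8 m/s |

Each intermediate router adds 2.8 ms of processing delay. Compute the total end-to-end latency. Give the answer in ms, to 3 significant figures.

L = 40 × 8 = 320 bits.
Transmission delays (L/R per hop): 0.0002, 1.6e-05 ms; sum = 0.000216 ms.
Propagation delays (d/s per hop): 8.61905, 11.1168 ms; sum = 19.7358 ms.
Processing at 1 router(s): 1 × 2.8 ms = 2.8 ms.
End-to-end = 22.5 ms.

22.5 ms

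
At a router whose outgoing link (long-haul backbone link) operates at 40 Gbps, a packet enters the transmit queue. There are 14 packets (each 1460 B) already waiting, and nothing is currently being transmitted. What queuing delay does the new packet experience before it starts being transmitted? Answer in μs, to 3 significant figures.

4.09 μs

Each queued packet: L/R = 11680/40000000000 = 0.292 μs.
14 queued → 4.088 μs.
Queuing delay = 4.09 μs.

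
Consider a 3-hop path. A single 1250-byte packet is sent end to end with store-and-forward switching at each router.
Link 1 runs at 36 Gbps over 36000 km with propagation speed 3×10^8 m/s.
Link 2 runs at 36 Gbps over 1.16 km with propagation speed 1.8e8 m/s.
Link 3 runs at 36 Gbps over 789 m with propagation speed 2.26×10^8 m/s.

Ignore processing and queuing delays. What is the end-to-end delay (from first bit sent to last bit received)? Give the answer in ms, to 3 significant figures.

120 ms

L = 1250 × 8 = 10000 bits.
Transmission delay per hop = L/R = 10000/36000000000 = 0.000277778 ms; 3 hops → 0.000833333 ms.
Propagation delays (d/s per hop): 120, 0.00644444, 0.00349115 ms; sum = 120.01 ms.
End-to-end = 120 ms.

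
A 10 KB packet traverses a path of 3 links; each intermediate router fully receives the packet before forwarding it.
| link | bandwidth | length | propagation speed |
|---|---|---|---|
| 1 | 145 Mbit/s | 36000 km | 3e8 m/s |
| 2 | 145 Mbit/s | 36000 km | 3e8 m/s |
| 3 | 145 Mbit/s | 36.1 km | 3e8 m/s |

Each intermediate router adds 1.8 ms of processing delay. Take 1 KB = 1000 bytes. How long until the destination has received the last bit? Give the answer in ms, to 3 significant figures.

L = 80000 bits.
Transmission delay per hop = L/R = 80000/145000000 = 0.551724 ms; 3 hops → 1.65517 ms.
Propagation delays (d/s per hop): 120, 120, 0.120333 ms; sum = 240.12 ms.
Processing at 2 router(s): 2 × 1.8 ms = 3.6 ms.
End-to-end = 245 ms.

245 ms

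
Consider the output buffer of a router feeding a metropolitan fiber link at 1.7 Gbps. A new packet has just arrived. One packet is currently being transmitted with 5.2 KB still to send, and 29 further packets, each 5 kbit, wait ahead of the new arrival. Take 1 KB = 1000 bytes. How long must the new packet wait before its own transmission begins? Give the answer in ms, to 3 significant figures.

Each queued packet: L/R = 5000/1700000000 = 0.00294118 ms.
29 queued → 0.0852941 ms.
Plus remaining 41600 bits of current packet: 0.0244706 ms.
Queuing delay = 0.110 ms.

0.110 ms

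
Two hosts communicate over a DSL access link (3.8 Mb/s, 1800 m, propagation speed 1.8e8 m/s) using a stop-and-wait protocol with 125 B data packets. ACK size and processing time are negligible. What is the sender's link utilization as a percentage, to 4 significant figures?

92.94 %

t_tx = L/R = 1000/3800000 = 0.000263158 s.
t_prop = 1800/180000000 = 1e-05 s; RTT = 2e-05 s.
Cycle = t_tx + RTT = 0.000283158 s.
Utilization = t_tx / cycle = 0.000263158/0.000283158 = 92.94 %.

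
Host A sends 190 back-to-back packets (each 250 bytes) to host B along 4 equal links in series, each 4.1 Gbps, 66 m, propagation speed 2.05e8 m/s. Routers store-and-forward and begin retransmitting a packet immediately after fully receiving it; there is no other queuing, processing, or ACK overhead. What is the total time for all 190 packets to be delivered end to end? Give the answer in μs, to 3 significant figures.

95.4 μs

Per-hop transmission t_tx = L/R = 2000/4.1e+09 = 0.487805 μs.
Per-hop propagation t_prop = 66/2.05e+08 = 0.321951 μs.
Pipeline fill: first packet needs 4·t_tx to clear all hops; remaining 189 packets each add one t_tx.
Total = (4+190-1)·t_tx + 4·t_prop = 193·0.487805 + 4·0.321951 = 95.4 μs.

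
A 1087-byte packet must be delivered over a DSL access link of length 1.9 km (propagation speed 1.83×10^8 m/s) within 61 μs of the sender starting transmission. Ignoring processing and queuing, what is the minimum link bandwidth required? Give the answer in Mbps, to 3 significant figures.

172 Mbps

L = 8696 bits.
Propagation delay = 1900 / 183000000 = 10.3825 μs.
Transmission budget = 61 − 10.3825 = 50.6175 μs.
R ≥ L / t_tx = 8696 bits / 5.06175e-05 s = 172 Mbps.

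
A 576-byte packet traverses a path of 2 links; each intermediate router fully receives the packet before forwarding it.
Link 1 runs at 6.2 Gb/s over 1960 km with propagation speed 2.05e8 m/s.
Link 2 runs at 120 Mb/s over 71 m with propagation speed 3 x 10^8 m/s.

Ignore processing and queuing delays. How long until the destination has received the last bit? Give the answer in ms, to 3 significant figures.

L = 576 × 8 = 4608 bits.
Transmission delays (L/R per hop): 0.000743226, 0.0384 ms; sum = 0.0391432 ms.
Propagation delays (d/s per hop): 9.56098, 0.000236667 ms; sum = 9.56121 ms.
End-to-end = 9.60 ms.

9.60 ms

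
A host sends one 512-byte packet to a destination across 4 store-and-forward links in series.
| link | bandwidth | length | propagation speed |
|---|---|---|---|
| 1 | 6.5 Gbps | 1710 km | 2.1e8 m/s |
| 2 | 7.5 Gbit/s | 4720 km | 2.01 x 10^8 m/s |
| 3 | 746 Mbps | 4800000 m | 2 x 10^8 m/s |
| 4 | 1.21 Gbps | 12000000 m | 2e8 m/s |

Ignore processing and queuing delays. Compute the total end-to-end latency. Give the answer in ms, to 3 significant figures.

L = 512 × 8 = 4096 bits.
Transmission delays (L/R per hop): 0.000630154, 0.000546133, 0.00549062, 0.00338512 ms; sum = 0.010052 ms.
Propagation delays (d/s per hop): 8.14286, 23.4826, 24, 60 ms; sum = 115.625 ms.
End-to-end = 116 ms.

116 ms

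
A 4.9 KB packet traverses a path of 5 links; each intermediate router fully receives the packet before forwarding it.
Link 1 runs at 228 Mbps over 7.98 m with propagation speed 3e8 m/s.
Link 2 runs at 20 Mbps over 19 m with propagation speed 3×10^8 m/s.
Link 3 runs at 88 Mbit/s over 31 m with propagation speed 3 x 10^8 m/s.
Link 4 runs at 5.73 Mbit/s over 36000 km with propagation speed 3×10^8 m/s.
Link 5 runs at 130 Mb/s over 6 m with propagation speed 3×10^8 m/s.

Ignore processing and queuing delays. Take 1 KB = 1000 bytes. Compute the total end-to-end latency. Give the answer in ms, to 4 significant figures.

129.7 ms

L = 39200 bits.
Transmission delays (L/R per hop): 0.17193, 1.96, 0.445455, 6.84119, 0.301538 ms; sum = 9.72011 ms.
Propagation delays (d/s per hop): 2.66e-05, 6.33333e-05, 0.000103333, 120, 2e-05 ms; sum = 120 ms.
End-to-end = 129.7 ms.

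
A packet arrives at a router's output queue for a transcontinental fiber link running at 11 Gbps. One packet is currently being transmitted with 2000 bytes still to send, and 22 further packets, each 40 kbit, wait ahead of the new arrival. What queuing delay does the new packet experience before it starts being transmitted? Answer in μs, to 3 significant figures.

Each queued packet: L/R = 40000/11000000000 = 3.63636 μs.
22 queued → 80 μs.
Plus remaining 16000 bits of current packet: 1.45455 μs.
Queuing delay = 81.5 μs.

81.5 μs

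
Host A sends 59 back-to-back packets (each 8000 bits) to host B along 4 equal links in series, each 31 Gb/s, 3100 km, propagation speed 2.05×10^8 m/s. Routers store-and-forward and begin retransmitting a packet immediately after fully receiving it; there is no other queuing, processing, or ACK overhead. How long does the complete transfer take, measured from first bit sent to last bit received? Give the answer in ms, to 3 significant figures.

Per-hop transmission t_tx = L/R = 8000/31000000000 = 0.000258065 ms.
Per-hop propagation t_prop = 3100000/2.05e+08 = 15.122 ms.
Pipeline fill: first packet needs 4·t_tx to clear all hops; remaining 58 packets each add one t_tx.
Total = (4+59-1)·t_tx + 4·t_prop = 62·0.000258065 + 4·15.122 = 60.5 ms.

60.5 ms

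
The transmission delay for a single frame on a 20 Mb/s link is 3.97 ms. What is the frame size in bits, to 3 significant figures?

79400 bits

L = R × t_tx = 20000000 b/s × 0.00397 s = 79400 bits.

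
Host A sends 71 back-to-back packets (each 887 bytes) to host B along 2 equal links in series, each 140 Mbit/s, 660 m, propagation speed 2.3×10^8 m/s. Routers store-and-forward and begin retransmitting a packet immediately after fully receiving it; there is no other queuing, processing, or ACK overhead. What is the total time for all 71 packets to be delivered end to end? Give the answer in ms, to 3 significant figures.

Per-hop transmission t_tx = L/R = 7096/140000000 = 0.0506857 ms.
Per-hop propagation t_prop = 660/2.3e+08 = 0.00286957 ms.
Pipeline fill: first packet needs 2·t_tx to clear all hops; remaining 70 packets each add one t_tx.
Total = (2+71-1)·t_tx + 2·t_prop = 72·0.0506857 + 2·0.00286957 = 3.66 ms.

3.66 ms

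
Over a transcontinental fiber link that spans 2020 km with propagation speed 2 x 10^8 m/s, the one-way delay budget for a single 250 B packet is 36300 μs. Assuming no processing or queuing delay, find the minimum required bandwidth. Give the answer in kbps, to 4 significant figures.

76.34 kbps

L = 2000 bits.
Propagation delay = 2020000 / 200000000 = 10100 μs.
Transmission budget = 36300 − 10100 = 26200 μs.
R ≥ L / t_tx = 2000 bits / 0.0262 s = 76.34 kbps.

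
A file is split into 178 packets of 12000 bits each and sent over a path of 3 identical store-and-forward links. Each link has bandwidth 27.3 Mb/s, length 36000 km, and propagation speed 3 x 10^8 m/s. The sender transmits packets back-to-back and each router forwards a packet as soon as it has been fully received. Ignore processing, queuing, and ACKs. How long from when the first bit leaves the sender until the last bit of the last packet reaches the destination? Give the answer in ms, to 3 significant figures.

Per-hop transmission t_tx = L/R = 12000/27300000 = 0.43956 ms.
Per-hop propagation t_prop = 36000000/300000000 = 120 ms.
Pipeline fill: first packet needs 3·t_tx to clear all hops; remaining 177 packets each add one t_tx.
Total = (3+178-1)·t_tx + 3·t_prop = 180·0.43956 + 3·120 = 439 ms.

439 ms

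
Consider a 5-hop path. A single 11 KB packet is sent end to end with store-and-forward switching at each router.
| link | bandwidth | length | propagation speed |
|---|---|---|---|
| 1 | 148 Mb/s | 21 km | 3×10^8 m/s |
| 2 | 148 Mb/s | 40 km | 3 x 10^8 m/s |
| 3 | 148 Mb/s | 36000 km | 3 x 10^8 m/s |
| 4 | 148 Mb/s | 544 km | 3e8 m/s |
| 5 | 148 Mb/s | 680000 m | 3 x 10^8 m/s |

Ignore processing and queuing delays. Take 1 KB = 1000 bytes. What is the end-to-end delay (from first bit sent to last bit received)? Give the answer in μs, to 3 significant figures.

127000 μs

L = 88000 bits.
Transmission delay per hop = L/R = 88000/148000000 = 594.595 μs; 5 hops → 2972.97 μs.
Propagation delays (d/s per hop): 70, 133.333, 120000, 1813.33, 2266.67 μs; sum = 124283 μs.
End-to-end = 127000 μs.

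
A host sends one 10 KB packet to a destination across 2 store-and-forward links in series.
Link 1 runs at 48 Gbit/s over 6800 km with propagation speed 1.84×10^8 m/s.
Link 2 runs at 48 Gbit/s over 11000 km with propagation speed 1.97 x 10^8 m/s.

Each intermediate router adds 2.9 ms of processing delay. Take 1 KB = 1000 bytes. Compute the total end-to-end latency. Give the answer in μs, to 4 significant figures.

L = 80000 bits.
Transmission delay per hop = L/R = 80000/48000000000 = 1.66667 μs; 2 hops → 3.33333 μs.
Propagation delays (d/s per hop): 36956.5, 55837.6 μs; sum = 92794.1 μs.
Processing at 1 router(s): 1 × 2.9 ms = 2900 μs.
End-to-end = 95700 μs.

95700 μs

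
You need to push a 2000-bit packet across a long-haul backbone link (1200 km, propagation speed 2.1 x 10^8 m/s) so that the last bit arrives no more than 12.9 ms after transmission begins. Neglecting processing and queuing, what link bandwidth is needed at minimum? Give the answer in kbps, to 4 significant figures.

Propagation delay = 1200000 / 210000000 = 5.71429 ms.
Transmission budget = 12.9 − 5.71429 = 7.18571 ms.
R ≥ L / t_tx = 2000 bits / 0.00718571 s = 278.3 kbps.

278.3 kbps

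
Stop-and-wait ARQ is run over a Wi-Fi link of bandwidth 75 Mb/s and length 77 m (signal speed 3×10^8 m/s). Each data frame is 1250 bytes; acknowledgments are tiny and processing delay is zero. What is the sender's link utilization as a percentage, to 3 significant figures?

t_tx = L/R = 10000/75000000 = 0.000133333 s.
t_prop = 77/300000000 = 2.56667e-07 s; RTT = 5.13333e-07 s.
Cycle = t_tx + RTT = 0.000133847 s.
Utilization = t_tx / cycle = 0.000133333/0.000133847 = 99.6 %.

99.6 %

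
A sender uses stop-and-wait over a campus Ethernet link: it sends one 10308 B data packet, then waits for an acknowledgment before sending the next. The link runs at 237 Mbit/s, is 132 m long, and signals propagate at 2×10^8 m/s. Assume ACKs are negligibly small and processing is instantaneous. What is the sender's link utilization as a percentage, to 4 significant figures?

t_tx = L/R = 82464/237000000 = 0.000347949 s.
t_prop = 132/200000000 = 6.6e-07 s; RTT = 1.32e-06 s.
Cycle = t_tx + RTT = 0.000349269 s.
Utilization = t_tx / cycle = 0.000347949/0.000349269 = 99.62 %.

99.62 %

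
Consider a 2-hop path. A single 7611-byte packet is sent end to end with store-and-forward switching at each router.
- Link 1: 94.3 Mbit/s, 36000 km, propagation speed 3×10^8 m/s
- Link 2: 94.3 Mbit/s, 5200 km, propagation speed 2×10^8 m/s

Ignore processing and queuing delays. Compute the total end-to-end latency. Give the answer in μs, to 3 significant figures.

L = 7611 × 8 = 60888 bits.
Transmission delay per hop = L/R = 60888/94300000 = 645.684 μs; 2 hops → 1291.37 μs.
Propagation delays (d/s per hop): 120000, 26000 μs; sum = 146000 μs.
End-to-end = 147000 μs.

147000 μs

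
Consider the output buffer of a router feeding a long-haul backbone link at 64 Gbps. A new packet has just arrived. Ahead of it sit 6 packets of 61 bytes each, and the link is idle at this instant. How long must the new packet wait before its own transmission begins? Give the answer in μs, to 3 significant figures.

0.0458 μs

Each queued packet: L/R = 488/64000000000 = 0.007625 μs.
6 queued → 0.04575 μs.
Queuing delay = 0.0458 μs.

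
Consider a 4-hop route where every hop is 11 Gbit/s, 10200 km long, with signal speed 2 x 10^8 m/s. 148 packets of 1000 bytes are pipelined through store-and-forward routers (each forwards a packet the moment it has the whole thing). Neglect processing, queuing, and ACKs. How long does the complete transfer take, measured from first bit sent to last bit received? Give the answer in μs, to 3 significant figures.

204000 μs

Per-hop transmission t_tx = L/R = 8000/11000000000 = 0.727273 μs.
Per-hop propagation t_prop = 10200000/200000000 = 51000 μs.
Pipeline fill: first packet needs 4·t_tx to clear all hops; remaining 147 packets each add one t_tx.
Total = (4+148-1)·t_tx + 4·t_prop = 151·0.727273 + 4·51000 = 204000 μs.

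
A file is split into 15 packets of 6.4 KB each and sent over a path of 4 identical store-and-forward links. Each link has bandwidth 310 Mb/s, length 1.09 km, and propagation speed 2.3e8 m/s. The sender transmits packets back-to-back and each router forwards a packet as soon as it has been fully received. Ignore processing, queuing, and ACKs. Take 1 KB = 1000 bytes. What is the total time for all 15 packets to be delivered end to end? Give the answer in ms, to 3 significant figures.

2.99 ms

Per-hop transmission t_tx = L/R = 51200/310000000 = 0.165161 ms.
Per-hop propagation t_prop = 1090/2.3e+08 = 0.00473913 ms.
Pipeline fill: first packet needs 4·t_tx to clear all hops; remaining 14 packets each add one t_tx.
Total = (4+15-1)·t_tx + 4·t_prop = 18·0.165161 + 4·0.00473913 = 2.99 ms.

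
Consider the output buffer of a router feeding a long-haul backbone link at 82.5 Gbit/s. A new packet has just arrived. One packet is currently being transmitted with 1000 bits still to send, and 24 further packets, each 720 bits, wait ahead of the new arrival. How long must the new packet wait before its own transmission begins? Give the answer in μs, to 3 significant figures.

0.222 μs

Each queued packet: L/R = 720/82500000000 = 0.00872727 μs.
24 queued → 0.209455 μs.
Plus remaining 1000 bits of current packet: 0.0121212 μs.
Queuing delay = 0.222 μs.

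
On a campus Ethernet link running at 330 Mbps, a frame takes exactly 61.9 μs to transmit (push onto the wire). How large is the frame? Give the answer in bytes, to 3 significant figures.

L = R × t_tx = 330000000 b/s × 6.19e-05 s = 20427 bits.
In bytes: 20427 / 8 = 2550 bytes.

2550 bytes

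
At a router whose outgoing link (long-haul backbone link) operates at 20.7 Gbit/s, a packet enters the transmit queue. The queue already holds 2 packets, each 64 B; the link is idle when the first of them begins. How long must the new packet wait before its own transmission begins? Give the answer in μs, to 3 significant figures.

0.0495 μs

Each queued packet: L/R = 512/20700000000 = 0.0247343 μs.
2 queued → 0.0494686 μs.
Queuing delay = 0.0495 μs.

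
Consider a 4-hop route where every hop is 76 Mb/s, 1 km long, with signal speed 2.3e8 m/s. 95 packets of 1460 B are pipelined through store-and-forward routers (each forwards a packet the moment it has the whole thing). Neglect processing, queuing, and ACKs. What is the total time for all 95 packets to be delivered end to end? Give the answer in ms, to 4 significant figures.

15.08 ms

Per-hop transmission t_tx = L/R = 11680/76000000 = 0.153684 ms.
Per-hop propagation t_prop = 1000/2.3e+08 = 0.00434783 ms.
Pipeline fill: first packet needs 4·t_tx to clear all hops; remaining 94 packets each add one t_tx.
Total = (4+95-1)·t_tx + 4·t_prop = 98·0.153684 + 4·0.00434783 = 15.08 ms.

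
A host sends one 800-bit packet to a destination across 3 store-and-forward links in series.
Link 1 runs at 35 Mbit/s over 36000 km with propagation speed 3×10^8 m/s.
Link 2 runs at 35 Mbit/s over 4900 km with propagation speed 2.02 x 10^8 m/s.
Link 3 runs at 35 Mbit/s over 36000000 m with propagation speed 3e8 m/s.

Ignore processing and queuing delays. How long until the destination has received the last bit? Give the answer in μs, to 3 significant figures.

264000 μs

Transmission delay per hop = L/R = 800/35000000 = 22.8571 μs; 3 hops → 68.5714 μs.
Propagation delays (d/s per hop): 120000, 24257.4, 120000 μs; sum = 264257 μs.
End-to-end = 264000 μs.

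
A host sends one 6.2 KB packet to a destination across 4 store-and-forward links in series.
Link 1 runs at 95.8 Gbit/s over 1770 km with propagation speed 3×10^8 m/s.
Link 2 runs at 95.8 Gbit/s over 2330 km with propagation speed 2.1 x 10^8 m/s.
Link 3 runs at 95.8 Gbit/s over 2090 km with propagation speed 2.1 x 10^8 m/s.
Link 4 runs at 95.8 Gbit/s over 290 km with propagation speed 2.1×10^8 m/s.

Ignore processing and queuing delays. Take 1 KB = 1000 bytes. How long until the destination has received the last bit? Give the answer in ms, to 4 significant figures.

L = 49600 bits.
Transmission delay per hop = L/R = 49600/95800000000 = 0.000517745 ms; 4 hops → 0.00207098 ms.
Propagation delays (d/s per hop): 5.9, 11.0952, 9.95238, 1.38095 ms; sum = 28.3286 ms.
End-to-end = 28.33 ms.

28.33 ms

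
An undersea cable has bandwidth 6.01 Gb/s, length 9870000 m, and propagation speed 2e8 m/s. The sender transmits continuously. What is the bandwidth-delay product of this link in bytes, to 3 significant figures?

Propagation delay = 9870000 / 200000000 = 0.04935 s.
BDP = R × t_prop = 6010000000 × 0.04935 = 296594000 bits.
In bytes: 296594000/8 = 37100000 bytes.

37100000 bytes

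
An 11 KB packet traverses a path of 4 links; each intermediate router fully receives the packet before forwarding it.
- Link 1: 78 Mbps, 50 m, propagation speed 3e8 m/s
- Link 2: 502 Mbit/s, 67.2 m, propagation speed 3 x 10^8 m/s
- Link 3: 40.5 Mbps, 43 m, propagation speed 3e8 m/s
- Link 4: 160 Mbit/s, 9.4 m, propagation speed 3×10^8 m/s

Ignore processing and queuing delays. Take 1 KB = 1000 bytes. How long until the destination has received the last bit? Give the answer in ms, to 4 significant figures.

4.027 ms

L = 88000 bits.
Transmission delays (L/R per hop): 1.12821, 0.175299, 2.17284, 0.55 ms; sum = 4.02634 ms.
Propagation delays (d/s per hop): 0.000166667, 0.000224, 0.000143333, 3.13333e-05 ms; sum = 0.000565333 ms.
End-to-end = 4.027 ms.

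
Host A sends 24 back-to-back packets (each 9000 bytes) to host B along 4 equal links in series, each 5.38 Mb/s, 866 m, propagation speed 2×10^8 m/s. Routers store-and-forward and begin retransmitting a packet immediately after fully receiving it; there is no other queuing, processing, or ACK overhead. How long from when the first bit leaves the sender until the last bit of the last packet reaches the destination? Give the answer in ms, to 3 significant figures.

361 ms

Per-hop transmission t_tx = L/R = 72000/5380000 = 13.3829 ms.
Per-hop propagation t_prop = 866/200000000 = 0.00433 ms.
Pipeline fill: first packet needs 4·t_tx to clear all hops; remaining 23 packets each add one t_tx.
Total = (4+24-1)·t_tx + 4·t_prop = 27·13.3829 + 4·0.00433 = 361 ms.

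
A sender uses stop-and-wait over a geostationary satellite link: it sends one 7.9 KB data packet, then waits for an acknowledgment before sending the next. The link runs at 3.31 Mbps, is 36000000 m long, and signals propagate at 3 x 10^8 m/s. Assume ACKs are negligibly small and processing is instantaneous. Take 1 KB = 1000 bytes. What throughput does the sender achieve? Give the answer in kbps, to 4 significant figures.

243.9 kbps

t_tx = L/R = 63200/3310000 = 0.0190937 s.
t_prop = 36000000/300000000 = 0.12 s; RTT = 0.24 s.
Cycle = t_tx + RTT = 0.259094 s.
Throughput = L / cycle = 63200 / 0.259094 = 243.9 kbps.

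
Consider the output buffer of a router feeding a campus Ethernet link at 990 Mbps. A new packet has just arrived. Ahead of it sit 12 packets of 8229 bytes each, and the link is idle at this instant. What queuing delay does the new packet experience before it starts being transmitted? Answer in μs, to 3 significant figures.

Each queued packet: L/R = 65832/990000000 = 66.497 μs.
12 queued → 797.964 μs.
Queuing delay = 798 μs.

798 μs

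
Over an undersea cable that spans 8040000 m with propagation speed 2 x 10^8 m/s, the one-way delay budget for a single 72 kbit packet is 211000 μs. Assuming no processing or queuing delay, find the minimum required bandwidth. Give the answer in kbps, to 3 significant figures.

422 kbps

Propagation delay = 8040000 / 200000000 = 40200 μs.
Transmission budget = 211000 − 40200 = 170800 μs.
R ≥ L / t_tx = 72000 bits / 0.1708 s = 422 kbps.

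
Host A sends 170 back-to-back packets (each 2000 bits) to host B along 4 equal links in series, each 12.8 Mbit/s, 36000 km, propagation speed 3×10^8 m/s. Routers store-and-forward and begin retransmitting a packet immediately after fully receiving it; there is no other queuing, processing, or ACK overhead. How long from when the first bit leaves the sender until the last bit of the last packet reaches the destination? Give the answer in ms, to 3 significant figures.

Per-hop transmission t_tx = L/R = 2000/12800000 = 0.15625 ms.
Per-hop propagation t_prop = 36000000/300000000 = 120 ms.
Pipeline fill: first packet needs 4·t_tx to clear all hops; remaining 169 packets each add one t_tx.
Total = (4+170-1)·t_tx + 4·t_prop = 173·0.15625 + 4·120 = 507 ms.

507 ms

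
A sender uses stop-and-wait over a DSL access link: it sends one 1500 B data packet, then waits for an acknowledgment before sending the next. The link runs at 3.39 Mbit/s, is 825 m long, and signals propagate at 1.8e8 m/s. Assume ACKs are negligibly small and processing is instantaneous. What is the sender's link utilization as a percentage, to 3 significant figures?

t_tx = L/R = 12000/3390000 = 0.00353982 s.
t_prop = 825/180000000 = 4.58333e-06 s; RTT = 9.16667e-06 s.
Cycle = t_tx + RTT = 0.00354899 s.
Utilization = t_tx / cycle = 0.00353982/0.00354899 = 99.7 %.

99.7 %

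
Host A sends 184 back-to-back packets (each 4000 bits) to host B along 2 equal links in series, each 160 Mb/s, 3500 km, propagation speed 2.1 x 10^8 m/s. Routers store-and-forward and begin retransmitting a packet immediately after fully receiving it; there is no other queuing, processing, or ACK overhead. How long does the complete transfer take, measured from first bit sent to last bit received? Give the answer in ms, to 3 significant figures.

Per-hop transmission t_tx = L/R = 4000/160000000 = 0.025 ms.
Per-hop propagation t_prop = 3500000/210000000 = 16.6667 ms.
Pipeline fill: first packet needs 2·t_tx to clear all hops; remaining 183 packets each add one t_tx.
Total = (2+184-1)·t_tx + 2·t_prop = 185·0.025 + 2·16.6667 = 38.0 ms.

38.0 ms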